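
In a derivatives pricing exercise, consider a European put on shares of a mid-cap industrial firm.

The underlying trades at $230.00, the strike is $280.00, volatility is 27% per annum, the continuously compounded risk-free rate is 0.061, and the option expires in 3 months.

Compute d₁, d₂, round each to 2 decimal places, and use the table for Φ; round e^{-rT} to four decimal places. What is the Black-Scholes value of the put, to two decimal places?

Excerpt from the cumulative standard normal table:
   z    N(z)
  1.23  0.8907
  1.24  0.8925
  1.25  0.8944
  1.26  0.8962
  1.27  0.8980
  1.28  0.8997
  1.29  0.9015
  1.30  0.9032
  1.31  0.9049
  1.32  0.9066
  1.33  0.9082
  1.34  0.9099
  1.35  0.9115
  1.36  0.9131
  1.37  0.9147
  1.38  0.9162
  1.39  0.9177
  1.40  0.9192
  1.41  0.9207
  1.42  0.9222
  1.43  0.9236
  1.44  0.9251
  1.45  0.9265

T = 0.25;  σ√T = 0.1350
d₁ = [ln(230/280) + (0.061 + 0.27²/2)·0.25] / 0.1350 = [-0.1967 + 0.0244] / 0.1350 = -1.2767 ⇒ -1.28
d₂ = d₁ − σ√T = -1.2767 − 0.1350 = -1.4117 ⇒ -1.41
exp(−rT) = exp(−0.061·0.25) = 0.9849
N(−d₂) = N(1.41) = 0.9207;  N(−d₁) = N(1.28) = 0.8997
P = 280·0.9849·0.9207 − 230·0.8997 = 253.9033 − 206.9310 = 46.9723

$46.97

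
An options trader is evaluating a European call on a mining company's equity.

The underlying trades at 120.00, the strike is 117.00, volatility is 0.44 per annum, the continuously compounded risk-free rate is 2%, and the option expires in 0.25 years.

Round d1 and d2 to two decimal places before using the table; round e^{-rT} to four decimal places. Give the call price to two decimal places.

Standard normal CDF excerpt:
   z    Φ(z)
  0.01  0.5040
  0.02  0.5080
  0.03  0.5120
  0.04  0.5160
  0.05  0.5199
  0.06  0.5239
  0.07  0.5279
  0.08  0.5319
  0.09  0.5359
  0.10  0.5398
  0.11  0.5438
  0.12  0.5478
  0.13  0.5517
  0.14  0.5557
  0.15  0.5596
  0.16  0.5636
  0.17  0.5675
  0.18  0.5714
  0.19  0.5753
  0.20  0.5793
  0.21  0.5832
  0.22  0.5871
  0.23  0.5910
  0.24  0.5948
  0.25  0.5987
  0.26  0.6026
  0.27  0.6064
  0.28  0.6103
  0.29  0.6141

σ√T = 0.44 × 0.5000 = 0.2200
d₁ = [ln(120/117) + (0.02 + 0.44²/2)·0.25] / 0.2200 = [0.0253 + 0.0292] / 0.2200 = 0.2478 ⇒ 0.25
d₂ = d₁ − σ√T = 0.2478 − 0.2200 = 0.0278 ⇒ 0.03
e^(−rT) = e^(−0.02·0.25) = 0.9950
C = 120·N(0.25) − 117·0.9950·N(0.03) = 120·0.5987 − 117·0.9950·0.5120 = 71.8440 − 59.6045 = 12.2395

12.24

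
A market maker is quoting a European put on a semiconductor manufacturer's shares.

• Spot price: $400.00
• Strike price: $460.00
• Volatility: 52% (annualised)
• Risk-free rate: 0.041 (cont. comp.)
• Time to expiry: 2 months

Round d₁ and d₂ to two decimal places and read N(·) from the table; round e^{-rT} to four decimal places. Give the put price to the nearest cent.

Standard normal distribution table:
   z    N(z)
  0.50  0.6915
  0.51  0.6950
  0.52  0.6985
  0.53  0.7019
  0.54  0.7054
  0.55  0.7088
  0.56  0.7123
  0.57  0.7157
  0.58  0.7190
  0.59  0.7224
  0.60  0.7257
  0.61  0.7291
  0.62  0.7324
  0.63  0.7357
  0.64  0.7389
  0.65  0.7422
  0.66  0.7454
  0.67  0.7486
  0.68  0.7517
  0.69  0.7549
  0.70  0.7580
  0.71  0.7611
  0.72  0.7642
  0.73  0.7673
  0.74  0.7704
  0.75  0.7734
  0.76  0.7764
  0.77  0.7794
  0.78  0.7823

$71.16

σ√T = 0.52 × 0.4082 = 0.2123
ln(S/K) + (r + σ²/2)T = ln(400/460) + (0.041 + 0.52²/2)·0.1667 = -0.1398 + 0.0294 = -0.1104
d₁ = -0.1104 / 0.2123 = -0.5200 → -0.52
d₂ = d₁ − σ√T = -0.5200 − 0.2123 = -0.7323 → -0.73
exp(−rT) = exp(−0.041·0.1667) = 0.9932
N(−d₂) = N(0.73) = 0.7673;  N(−d₁) = N(0.52) = 0.6985
P = 460·0.9932·0.7673 − 400·0.6985 = 350.5579 − 279.4000 = 71.1579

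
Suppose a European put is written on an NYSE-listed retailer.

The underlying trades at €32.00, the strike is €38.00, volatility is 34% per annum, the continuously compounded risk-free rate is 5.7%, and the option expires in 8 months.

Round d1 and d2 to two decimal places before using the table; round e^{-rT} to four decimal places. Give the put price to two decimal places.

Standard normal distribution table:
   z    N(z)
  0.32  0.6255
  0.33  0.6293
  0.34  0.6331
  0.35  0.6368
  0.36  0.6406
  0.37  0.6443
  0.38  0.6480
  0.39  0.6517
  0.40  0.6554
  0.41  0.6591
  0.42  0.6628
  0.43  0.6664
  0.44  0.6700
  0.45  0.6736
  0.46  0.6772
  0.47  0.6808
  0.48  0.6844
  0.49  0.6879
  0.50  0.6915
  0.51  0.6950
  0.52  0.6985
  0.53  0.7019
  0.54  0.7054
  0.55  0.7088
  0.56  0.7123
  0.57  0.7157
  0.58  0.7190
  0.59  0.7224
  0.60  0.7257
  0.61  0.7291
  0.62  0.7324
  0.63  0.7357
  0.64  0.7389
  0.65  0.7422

σ√T = 0.34 × 0.8165 = 0.2776
d₁ = [ln(32/38) + (0.057 + 0.34²/2)·0.6667] / 0.2776 = [-0.1719 + 0.0765] / 0.2776 = -0.3433 ≈ -0.34
d₂ = d₁ − σ√T = -0.3433 − 0.2776 = -0.6210 ≈ -0.62
e^(−rT) = e^(−0.057·0.6667) = 0.9627
N(−d₂) = N(0.62) = 0.7324;  N(−d₁) = N(0.34) = 0.6331
P = 38·0.9627·0.7324 − 32·0.6331 = 26.7931 − 20.2592 = 6.5339

€6.53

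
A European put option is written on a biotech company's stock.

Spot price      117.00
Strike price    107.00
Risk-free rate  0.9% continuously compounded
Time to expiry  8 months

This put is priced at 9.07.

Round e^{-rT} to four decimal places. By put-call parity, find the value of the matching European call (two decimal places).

19.71

exp(−rT) = exp(−0.009·0.6667) = 0.9940
Put-call parity: C − P = S − K·e^(−rT) = 117 − 107·0.9940 = 117 − 106.3580 = 10.6420
C = P + (C − P) = 9.07 + (10.6420) = 19.7120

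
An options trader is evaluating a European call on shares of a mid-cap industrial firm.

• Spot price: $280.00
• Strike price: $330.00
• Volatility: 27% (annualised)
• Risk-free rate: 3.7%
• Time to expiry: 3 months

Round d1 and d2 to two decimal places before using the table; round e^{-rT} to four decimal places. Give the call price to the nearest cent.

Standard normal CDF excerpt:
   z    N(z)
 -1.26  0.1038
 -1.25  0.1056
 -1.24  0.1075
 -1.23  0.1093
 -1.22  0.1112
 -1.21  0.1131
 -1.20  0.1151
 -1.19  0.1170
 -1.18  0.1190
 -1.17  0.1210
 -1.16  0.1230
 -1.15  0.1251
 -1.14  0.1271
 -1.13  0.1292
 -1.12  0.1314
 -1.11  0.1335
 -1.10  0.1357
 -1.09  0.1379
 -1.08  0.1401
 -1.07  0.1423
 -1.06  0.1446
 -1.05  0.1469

T = 0.25;  σ√T = 0.1350
d₁ = [ln(280/330) + (0.037 + 0.27²/2)·0.25] / 0.1350 = [-0.1643 + 0.0184] / 0.1350 = -1.0810 ≈ -1.08
d₂ = d₁ − σ√T = -1.0810 − 0.1350 = -1.2160 ≈ -1.22
exp(−rT) = exp(−0.037·0.25) = 0.9908
N(d₁) = N(-1.08) = 0.1401;  N(d₂) = N(-1.22) = 0.1112
C = 280·0.1401 − 330·0.9908·0.1112 = 39.2280 − 36.3584 = 2.8696

$2.87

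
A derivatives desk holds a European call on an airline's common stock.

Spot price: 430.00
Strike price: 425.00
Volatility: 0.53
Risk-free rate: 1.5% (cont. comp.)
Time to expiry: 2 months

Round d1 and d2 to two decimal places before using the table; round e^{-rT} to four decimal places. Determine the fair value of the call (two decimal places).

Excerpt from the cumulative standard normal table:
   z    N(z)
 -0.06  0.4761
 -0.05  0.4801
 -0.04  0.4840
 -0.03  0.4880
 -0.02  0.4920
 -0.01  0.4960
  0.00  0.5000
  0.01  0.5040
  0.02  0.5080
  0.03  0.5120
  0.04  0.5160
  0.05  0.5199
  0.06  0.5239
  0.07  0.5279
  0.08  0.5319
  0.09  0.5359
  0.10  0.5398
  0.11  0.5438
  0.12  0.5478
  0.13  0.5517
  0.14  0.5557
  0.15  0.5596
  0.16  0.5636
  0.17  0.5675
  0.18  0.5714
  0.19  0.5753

38.84

σ√T = 0.53 × 0.4082 = 0.2164
ln(S/K) + (r + σ²/2)T = ln(430/425) + (0.015 + 0.53²/2)·0.1667 = 0.0117 + 0.0259 = 0.0376
d₁ = 0.0376 / 0.2164 = 0.1738 ⇒ 0.17
d₂ = d₁ − σ√T = 0.1738 − 0.2164 = -0.0426 ⇒ -0.04
e^(−rT) = e^(−0.015·0.1667) = 0.9975
N(d₁) = N(0.17) = 0.5675;  N(d₂) = N(-0.04) = 0.4840
C = 430·0.5675 − 425·0.9975·0.4840 = 244.0250 − 205.1857 = 38.8393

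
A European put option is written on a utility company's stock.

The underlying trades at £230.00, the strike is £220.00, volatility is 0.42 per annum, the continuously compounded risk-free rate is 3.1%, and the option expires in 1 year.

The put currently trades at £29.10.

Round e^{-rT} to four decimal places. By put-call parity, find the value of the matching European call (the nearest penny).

e^(−rT) = e^(−0.031·1) = 0.9695
Put-call parity: C − P = S − K·e^(−rT) = 230 − 220·0.9695 = 230 − 213.2900 = 16.7100
C = P + (C − P) = 29.10 + (16.7100) = 45.8100

£45.81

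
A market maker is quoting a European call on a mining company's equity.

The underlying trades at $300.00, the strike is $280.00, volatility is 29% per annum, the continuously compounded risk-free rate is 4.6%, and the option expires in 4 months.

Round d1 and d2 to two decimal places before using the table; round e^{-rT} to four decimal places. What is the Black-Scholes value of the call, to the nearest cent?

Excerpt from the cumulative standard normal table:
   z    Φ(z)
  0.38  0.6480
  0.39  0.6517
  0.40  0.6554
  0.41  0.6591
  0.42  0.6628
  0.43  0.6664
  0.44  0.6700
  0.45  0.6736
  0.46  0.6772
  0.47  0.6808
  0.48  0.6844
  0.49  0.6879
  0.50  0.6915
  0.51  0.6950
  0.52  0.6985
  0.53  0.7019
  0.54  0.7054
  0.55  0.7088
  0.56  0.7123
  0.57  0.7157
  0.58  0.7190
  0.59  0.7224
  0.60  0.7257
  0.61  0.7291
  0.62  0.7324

$33.96

σ√T = 0.29 × 0.5774 = 0.1674
d₁ = [ln(300/280) + (0.046 + ½·0.29²)·0.3333] / (σ√T) = (0.0690 + 0.0293) / 0.1674 = 0.5874 which rounds to 0.59
d₂ = 0.5874 − 0.1674 = 0.4199 which rounds to 0.42
exp(−rT) = exp(−0.046·0.3333) = 0.9848
C = 300·N(0.59) − 280·0.9848·N(0.42) = 300·0.7224 − 280·0.9848·0.6628 = 216.7200 − 182.7631 = 33.9569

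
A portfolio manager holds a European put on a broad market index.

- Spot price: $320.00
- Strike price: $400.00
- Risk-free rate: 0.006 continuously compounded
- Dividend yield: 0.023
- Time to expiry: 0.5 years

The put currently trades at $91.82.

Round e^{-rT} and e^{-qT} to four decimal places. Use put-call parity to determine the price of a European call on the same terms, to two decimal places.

$9.37

e^(−qT) = e^(−0.023·0.5) = 0.9886;  e^(−rT) = e^(−0.006·0.5) = 0.9970
Put-call parity: C − P = S·e^(−qT) − K·e^(−rT) = 320·0.9886 − 400·0.9970 = 316.3520 − 398.8000 = -82.4480
C = P + (C − P) = 91.82 + (-82.4480) = 9.3720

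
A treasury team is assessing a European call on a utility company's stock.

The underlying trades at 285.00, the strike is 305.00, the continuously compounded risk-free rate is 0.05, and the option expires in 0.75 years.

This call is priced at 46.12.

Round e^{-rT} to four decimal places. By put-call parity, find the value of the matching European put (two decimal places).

54.90

e^(−rT) = e^(−0.05·0.75) = 0.9632
Put-call parity: C − P = S − K·e^(−rT) = 285 − 305·0.9632 = 285 − 293.7760 = -8.7760
P = C − (C − P) = 46.12 − (-8.7760) = 54.8960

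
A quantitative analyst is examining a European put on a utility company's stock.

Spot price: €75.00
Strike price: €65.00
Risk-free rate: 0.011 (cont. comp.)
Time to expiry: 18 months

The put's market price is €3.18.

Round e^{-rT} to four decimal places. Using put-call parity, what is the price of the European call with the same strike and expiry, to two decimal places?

e^(−rT) = e^(−0.011·1.5) = 0.9836
Put-call parity: C − P = S − K·e^(−rT) = 75 − 65·0.9836 = 75 − 63.9340 = 11.0660
C = P + (C − P) = 3.18 + (11.0660) = 14.2460

€14.25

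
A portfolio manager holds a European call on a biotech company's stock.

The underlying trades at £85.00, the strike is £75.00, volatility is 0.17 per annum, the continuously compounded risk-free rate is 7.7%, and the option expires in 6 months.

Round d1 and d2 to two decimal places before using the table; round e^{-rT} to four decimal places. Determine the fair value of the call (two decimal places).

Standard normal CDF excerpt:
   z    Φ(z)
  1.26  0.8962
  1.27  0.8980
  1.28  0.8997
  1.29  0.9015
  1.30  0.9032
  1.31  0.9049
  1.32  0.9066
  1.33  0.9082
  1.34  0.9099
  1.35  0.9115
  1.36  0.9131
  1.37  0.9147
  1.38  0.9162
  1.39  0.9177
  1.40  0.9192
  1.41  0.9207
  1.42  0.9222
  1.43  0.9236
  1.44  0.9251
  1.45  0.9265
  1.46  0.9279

σ√T = 0.17·√0.5 = 0.1202
ln(S/K) + (r + σ²/2)T = ln(85/75) + (0.077 + 0.17²/2)·0.5 = 0.1252 + 0.0457 = 0.1709
d₁ = 0.1709 / 0.1202 = 1.4216 which rounds to 1.42
d₂ = d₁ − σ√T = 1.4216 − 0.1202 = 1.3014 which rounds to 1.30
exp(−rT) = exp(−0.077·0.5) = 0.9622
N(d₁) = N(1.42) = 0.9222;  N(d₂) = N(1.30) = 0.9032
C = 85·0.9222 − 75·0.9622·0.9032 = 78.3870 − 65.1794 = 13.2076

£13.21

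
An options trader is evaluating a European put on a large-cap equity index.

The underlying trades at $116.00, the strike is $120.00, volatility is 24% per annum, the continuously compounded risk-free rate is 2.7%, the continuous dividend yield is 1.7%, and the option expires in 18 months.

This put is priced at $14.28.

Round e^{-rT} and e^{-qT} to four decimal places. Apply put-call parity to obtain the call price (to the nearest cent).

e^(−qT) = e^(−0.017·1.5) = 0.9748;  e^(−rT) = e^(−0.027·1.5) = 0.9603
Put-call parity: C − P = S·e^(−qT) − K·e^(−rT) = 116·0.9748 − 120·0.9603 = 113.0768 − 115.2360 = -2.1592
C = P + (C − P) = 14.28 + (-2.1592) = 12.1208

$12.12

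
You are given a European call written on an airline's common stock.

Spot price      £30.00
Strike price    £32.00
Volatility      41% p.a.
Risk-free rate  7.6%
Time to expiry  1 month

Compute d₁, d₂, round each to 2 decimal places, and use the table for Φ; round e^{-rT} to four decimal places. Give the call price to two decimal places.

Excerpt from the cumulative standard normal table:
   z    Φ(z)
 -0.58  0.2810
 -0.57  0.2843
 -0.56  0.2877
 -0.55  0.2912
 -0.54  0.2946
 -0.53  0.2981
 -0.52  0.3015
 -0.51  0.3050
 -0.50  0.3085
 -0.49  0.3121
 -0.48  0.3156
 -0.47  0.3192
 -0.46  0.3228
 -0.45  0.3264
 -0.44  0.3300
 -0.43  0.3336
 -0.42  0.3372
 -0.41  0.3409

T = 0.08333;  σ√T = 0.1184
d₁ = [ln(30/32) + (0.076 + 0.41²/2)·0.08333] / 0.1184 = [-0.0645 + 0.0133] / 0.1184 = -0.4326 which rounds to -0.43
d₂ = d₁ − σ√T = -0.4326 − 0.1184 = -0.5510 which rounds to -0.55
e^(−rT) = e^(−0.076·0.08333) = 0.9937
C = 30·N(-0.43) − 32·0.9937·N(-0.55) = 30·0.3336 − 32·0.9937·0.2912 = 10.0080 − 9.2597 = 0.7483

£0.75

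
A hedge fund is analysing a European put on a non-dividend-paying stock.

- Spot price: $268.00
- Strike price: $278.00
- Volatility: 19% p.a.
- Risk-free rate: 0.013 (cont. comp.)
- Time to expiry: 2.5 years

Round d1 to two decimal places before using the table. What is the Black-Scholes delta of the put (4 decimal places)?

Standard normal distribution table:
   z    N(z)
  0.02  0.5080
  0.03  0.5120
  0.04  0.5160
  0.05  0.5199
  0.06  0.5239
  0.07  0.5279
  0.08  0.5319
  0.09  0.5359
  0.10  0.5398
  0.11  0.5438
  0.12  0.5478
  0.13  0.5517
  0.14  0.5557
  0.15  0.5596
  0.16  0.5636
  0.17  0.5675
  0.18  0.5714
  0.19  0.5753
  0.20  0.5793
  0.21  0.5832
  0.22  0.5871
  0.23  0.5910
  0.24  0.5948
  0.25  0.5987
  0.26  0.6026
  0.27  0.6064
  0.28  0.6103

T = 2.5;  σ√T = 0.3004
d₁ = [ln(268/278) + (0.013 + 0.19²/2)·2.5] / 0.3004 = [-0.0366 + 0.0776] / 0.3004 = 0.1364 ≈ 0.14
N(d₁) = N(0.14) = 0.5557
Δ_put = N(d₁) − 1 = 0.5557 − 1 = -0.4443

-0.4443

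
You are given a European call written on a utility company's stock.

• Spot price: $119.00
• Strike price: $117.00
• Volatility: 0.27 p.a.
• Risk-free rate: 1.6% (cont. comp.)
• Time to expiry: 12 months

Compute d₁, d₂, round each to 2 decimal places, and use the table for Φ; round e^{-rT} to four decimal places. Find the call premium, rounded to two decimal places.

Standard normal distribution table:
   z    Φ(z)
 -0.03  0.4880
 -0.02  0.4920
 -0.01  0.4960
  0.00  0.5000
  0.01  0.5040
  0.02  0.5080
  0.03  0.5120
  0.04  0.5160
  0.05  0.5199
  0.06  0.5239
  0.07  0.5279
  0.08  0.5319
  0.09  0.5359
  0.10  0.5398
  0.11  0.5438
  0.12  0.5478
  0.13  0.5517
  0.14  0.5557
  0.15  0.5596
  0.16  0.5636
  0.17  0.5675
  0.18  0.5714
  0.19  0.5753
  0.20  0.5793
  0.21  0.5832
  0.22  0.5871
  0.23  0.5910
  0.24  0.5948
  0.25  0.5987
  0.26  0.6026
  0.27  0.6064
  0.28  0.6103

$14.60

T = 1;  σ√T = 0.2700
ln(S/K) + (r + σ²/2)T = ln(119/117) + (0.016 + 0.27²/2)·1 = 0.0169 + 0.0525 = 0.0694
d₁ = 0.0694 / 0.2700 = 0.2570 ≈ 0.26
d₂ = d₁ − σ√T = 0.2570 − 0.2700 = -0.0130 ≈ -0.01
e^(−rT) = e^(−0.016·1) = 0.9841
C = 119·N(0.26) − 117·0.9841·N(-0.01) = 119·0.6026 − 117·0.9841·0.4960 = 71.7094 − 57.1093 = 14.6001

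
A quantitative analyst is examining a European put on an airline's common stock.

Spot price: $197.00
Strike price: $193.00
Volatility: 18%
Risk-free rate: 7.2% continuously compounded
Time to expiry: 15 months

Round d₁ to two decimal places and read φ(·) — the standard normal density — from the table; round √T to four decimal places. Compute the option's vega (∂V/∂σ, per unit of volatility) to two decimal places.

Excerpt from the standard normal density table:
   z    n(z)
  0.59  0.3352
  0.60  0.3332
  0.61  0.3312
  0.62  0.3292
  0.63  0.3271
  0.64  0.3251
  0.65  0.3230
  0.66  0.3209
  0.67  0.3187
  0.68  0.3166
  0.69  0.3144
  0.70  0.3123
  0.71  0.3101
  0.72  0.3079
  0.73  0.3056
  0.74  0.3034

71.14

σ√T = 0.18 × 1.1180 = 0.2012
d₁ = [ln(197/193) + (0.072 + 0.18²/2)·1.25] / 0.2012 = [0.0205 + 0.1103] / 0.2012 = 0.6498 → 0.65
√T = √1.25 = 1.1180
φ(d₁) = φ(0.65) = 0.3230
vega = S·φ(d₁)·√T = 197·0.3230·1.1180 = 71.1395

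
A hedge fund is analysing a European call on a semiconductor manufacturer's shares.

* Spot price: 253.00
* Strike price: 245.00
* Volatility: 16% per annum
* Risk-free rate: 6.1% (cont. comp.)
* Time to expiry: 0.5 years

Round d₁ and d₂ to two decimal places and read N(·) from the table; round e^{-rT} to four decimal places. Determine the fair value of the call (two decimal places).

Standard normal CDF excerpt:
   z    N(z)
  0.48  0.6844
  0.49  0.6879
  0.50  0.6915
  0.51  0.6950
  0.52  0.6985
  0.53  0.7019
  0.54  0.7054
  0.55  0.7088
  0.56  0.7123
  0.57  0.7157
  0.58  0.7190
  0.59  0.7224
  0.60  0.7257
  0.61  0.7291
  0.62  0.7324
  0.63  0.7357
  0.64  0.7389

T = 0.5;  σ√T = 0.1131
d₁ = [ln(253/245) + (0.061 + 0.16²/2)·0.5] / 0.1131 = [0.0321 + 0.0369] / 0.1131 = 0.6102 ⇒ 0.61
d₂ = d₁ − σ√T = 0.6102 − 0.1131 = 0.4970 ⇒ 0.50
e^(−rT) = e^(−0.061·0.5) = 0.9700
C = 253·N(0.61) − 245·0.9700·N(0.50) = 253·0.7291 − 245·0.9700·0.6915 = 184.4623 − 164.3350 = 20.1273

20.13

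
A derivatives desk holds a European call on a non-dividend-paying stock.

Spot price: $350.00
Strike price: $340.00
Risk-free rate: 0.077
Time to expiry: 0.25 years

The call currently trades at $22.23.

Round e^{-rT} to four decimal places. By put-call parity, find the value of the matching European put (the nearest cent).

e^(−rT) = e^(−0.077·0.25) = 0.9809
Put-call parity: C − P = S − K·e^(−rT) = 350 − 340·0.9809 = 350 − 333.5060 = 16.4940
P = C − (C − P) = 22.23 − (16.4940) = 5.7360

$5.74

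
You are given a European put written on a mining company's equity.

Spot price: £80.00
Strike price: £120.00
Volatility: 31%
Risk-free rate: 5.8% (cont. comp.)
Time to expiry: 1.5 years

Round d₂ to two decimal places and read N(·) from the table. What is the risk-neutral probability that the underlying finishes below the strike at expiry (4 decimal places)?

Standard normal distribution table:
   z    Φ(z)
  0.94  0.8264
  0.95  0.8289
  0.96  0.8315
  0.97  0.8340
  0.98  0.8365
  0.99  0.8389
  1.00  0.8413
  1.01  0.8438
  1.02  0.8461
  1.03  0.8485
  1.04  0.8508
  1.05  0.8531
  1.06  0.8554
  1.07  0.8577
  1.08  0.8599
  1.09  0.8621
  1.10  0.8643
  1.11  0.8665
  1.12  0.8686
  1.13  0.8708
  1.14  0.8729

0.8485

T = 1.5;  σ√T = 0.3797
d₁ = [ln(80/120) + (0.058 + ½·0.31²)·1.5] / (σ√T) = (-0.4055 + 0.1591) / 0.3797 = -0.6490 → -0.65
d₂ = -0.6490 − 0.3797 = -1.0286 → -1.03
Pr(exercise) under Q = N(−d₂) = N(1.03) = 0.8485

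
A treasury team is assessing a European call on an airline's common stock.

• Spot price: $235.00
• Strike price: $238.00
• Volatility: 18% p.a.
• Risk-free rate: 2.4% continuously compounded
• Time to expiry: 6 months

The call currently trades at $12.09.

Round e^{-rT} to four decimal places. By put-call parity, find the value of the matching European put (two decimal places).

exp(−rT) = exp(−0.024·0.5) = 0.9881
Put-call parity: C − P = S − K·e^(−rT) = 235 − 238·0.9881 = 235 − 235.1678 = -0.1678
P = C − (C − P) = 12.09 − (-0.1678) = 12.2578

$12.26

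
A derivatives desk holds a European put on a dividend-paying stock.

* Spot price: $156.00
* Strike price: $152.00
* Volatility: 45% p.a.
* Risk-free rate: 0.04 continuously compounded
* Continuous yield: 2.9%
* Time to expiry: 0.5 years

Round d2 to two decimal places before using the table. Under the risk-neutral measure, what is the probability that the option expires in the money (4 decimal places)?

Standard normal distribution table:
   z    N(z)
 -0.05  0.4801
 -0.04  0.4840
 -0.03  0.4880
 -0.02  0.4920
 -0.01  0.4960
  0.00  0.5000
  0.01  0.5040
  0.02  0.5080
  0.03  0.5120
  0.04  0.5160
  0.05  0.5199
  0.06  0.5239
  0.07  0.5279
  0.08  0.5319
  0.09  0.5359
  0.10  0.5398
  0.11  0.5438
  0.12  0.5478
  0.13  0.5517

0.5239

T = 0.5;  σ√T = 0.3182
d₁ = [ln(156/152) + (0.04 − 0.029 + 0.45²/2)·0.5] / 0.3182 = [0.0260 + 0.0561] / 0.3182 = 0.2580 ≈ 0.26
d₂ = d₁ − σ√T = 0.2580 − 0.3182 = -0.0602 ≈ -0.06
Risk-neutral Pr[S_T < K] = N(−d₂) = N(0.06) = 0.5239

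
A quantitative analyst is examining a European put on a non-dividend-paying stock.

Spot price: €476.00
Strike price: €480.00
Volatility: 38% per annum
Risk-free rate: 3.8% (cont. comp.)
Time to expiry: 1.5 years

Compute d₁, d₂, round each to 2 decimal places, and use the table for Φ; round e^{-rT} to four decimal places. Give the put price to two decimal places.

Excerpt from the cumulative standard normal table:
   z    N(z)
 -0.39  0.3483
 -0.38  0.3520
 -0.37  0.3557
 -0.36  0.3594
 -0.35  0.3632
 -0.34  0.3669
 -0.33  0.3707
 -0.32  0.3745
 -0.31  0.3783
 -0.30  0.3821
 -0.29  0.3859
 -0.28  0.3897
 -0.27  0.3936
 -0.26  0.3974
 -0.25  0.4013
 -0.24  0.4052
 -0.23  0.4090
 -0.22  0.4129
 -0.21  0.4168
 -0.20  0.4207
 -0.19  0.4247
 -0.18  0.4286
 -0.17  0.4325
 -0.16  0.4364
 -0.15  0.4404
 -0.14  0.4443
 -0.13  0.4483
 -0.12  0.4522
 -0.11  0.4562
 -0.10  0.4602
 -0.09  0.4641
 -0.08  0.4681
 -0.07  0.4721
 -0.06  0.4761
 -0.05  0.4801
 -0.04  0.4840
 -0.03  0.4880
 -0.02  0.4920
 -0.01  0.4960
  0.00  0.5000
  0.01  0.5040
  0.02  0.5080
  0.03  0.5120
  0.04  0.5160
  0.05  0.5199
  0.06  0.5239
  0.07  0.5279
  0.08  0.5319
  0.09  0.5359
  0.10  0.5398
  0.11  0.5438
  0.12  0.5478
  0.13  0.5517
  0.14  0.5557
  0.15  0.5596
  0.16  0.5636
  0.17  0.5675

σ√T = 0.38·√1.5 = 0.4654
d₁ = [ln(476/480) + (0.038 + 0.38²/2)·1.5] / 0.4654 = [-0.0084 + 0.1653] / 0.4654 = 0.3372 which rounds to 0.34
d₂ = d₁ − σ√T = 0.3372 − 0.4654 = -0.1282 which rounds to -0.13
exp(−rT) = exp(−0.038·1.5) = 0.9446
N(−d₂) = N(0.13) = 0.5517;  N(−d₁) = N(-0.34) = 0.3669
P = 480·0.9446·0.5517 − 476·0.3669 = 250.1452 − 174.6444 = 75.5008

€75.50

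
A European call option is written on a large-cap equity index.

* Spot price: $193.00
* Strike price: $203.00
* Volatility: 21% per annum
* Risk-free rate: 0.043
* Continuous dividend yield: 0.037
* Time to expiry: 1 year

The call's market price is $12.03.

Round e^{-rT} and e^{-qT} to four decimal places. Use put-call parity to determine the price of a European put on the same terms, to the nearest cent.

$20.49

e^(−qT) = e^(−0.037·1) = 0.9637;  e^(−rT) = e^(−0.043·1) = 0.9579
Put-call parity: C − P = S·e^(−qT) − K·e^(−rT) = 193·0.9637 − 203·0.9579 = 185.9941 − 194.4537 = -8.4596
P = C − (C − P) = 12.03 − (-8.4596) = 20.4896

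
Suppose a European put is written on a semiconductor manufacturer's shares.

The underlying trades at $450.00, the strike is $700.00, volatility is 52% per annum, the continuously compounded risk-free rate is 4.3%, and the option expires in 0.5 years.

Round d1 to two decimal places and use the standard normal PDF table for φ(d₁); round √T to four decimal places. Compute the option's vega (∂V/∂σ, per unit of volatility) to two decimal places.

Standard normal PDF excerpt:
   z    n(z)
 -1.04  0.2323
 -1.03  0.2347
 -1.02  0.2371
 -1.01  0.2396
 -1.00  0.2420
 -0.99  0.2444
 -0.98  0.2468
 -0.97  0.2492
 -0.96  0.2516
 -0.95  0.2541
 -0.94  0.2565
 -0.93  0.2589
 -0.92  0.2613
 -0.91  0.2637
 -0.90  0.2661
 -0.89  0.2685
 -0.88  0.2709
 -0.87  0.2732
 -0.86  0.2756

σ√T = 0.52 × 0.7071 = 0.3677
d₁ = [ln(450/700) + (0.043 + 0.52²/2)·0.5] / 0.3677 = [-0.4418 + 0.0891] / 0.3677 = -0.9593 ⇒ -0.96
√T = √0.5 = 0.7071
φ(d₁) = φ(-0.96) = 0.2516
vega = S·φ(d₁)·√T = 450·0.2516·0.7071 = 80.0579

80.06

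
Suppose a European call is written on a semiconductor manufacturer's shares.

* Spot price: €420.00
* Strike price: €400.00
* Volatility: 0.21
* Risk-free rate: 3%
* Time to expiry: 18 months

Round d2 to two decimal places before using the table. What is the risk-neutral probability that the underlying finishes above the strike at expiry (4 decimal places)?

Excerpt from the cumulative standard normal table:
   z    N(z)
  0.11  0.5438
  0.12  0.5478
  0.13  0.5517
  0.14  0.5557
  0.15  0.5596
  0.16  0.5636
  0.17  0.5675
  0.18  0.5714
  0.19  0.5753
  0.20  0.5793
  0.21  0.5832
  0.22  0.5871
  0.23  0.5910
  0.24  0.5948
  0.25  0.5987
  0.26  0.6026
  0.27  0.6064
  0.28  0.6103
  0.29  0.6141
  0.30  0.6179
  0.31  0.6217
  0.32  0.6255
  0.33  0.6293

0.5948

σ√T = 0.21·√1.5 = 0.2572
ln(S/K) + (r + σ²/2)T = ln(420/400) + (0.03 + 0.21²/2)·1.5 = 0.0488 + 0.0781 = 0.1269
d₁ = 0.1269 / 0.2572 = 0.4933 ⇒ 0.49
d₂ = d₁ − σ√T = 0.4933 − 0.2572 = 0.2361 ⇒ 0.24
Pr(exercise) under Q = N(d₂) = 0.5948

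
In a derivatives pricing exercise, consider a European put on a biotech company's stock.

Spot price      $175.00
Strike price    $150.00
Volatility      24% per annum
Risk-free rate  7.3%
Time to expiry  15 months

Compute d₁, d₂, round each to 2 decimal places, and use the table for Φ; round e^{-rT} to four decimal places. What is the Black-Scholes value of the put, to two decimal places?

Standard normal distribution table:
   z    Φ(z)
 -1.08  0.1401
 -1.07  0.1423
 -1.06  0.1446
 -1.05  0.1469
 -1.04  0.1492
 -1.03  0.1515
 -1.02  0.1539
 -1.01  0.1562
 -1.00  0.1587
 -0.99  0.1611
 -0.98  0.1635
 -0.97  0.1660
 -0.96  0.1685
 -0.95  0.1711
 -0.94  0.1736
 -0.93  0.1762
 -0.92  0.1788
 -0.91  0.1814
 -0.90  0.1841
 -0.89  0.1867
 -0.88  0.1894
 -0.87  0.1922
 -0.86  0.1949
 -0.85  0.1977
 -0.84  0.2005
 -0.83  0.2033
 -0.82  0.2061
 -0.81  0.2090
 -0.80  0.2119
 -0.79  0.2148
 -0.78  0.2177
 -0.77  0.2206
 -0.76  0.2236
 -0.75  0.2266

$4.10

T = 1.25;  σ√T = 0.2683
d₁ = [ln(175/150) + (0.073 + ½·0.24²)·1.25] / (σ√T) = (0.1542 + 0.1273) / 0.2683 = 1.0487 ⇒ 1.05
d₂ = 1.0487 − 0.2683 = 0.7804 ⇒ 0.78
exp(−rT) = exp(−0.073·1.25) = 0.9128
P = 150·0.9128·N(-0.78) − 175·N(-1.05) = 150·0.9128·0.2177 − 175·0.1469 = 29.8075 − 25.7075 = 4.1000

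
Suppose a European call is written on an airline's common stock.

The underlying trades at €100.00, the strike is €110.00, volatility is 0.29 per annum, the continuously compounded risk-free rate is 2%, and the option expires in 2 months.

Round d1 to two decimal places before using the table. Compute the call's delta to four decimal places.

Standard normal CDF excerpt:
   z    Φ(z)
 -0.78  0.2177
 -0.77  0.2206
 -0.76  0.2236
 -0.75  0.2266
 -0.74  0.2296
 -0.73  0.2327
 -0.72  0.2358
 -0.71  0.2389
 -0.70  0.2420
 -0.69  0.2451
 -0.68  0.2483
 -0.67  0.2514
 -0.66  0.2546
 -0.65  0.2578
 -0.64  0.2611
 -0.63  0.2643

0.2358

σ√T = 0.29 × 0.4082 = 0.1184
d₁ = [ln(100/110) + (0.02 + 0.29²/2)·0.1667] / 0.1184 = [-0.0953 + 0.0103] / 0.1184 = -0.7177 → -0.72
N(d₁) = N(-0.72) = 0.2358
Δ_call = N(d₁) = 0.2358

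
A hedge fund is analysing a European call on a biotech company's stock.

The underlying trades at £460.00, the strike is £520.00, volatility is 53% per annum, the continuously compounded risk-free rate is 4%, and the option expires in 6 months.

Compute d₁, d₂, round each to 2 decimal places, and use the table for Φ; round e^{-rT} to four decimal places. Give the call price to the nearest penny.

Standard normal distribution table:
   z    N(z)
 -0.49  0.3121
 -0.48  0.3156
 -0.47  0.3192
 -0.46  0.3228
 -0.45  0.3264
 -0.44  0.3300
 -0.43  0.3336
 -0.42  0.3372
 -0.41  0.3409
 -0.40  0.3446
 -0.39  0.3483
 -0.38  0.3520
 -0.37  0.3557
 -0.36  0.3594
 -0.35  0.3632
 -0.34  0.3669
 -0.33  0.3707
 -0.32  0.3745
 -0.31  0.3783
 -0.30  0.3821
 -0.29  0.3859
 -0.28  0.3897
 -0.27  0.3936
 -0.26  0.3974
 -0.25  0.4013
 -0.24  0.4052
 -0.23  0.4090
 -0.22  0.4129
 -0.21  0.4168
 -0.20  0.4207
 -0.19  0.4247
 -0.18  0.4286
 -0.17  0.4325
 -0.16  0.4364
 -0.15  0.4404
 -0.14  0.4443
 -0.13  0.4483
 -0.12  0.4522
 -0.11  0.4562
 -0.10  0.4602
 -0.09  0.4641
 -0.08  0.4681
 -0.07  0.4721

σ√T = 0.53 × 0.7071 = 0.3748
d₁ = [ln(460/520) + (0.04 + 0.53²/2)·0.5] / 0.3748 = [-0.1226 + 0.0902] / 0.3748 = -0.0864 ⇒ -0.09
d₂ = d₁ − σ√T = -0.0864 − 0.3748 = -0.4612 ⇒ -0.46
e^(−rT) = e^(−0.04·0.5) = 0.9802
C = 460·N(-0.09) − 520·0.9802·N(-0.46) = 460·0.4641 − 520·0.9802·0.3228 = 213.4860 − 164.5325 = 48.9535

£48.95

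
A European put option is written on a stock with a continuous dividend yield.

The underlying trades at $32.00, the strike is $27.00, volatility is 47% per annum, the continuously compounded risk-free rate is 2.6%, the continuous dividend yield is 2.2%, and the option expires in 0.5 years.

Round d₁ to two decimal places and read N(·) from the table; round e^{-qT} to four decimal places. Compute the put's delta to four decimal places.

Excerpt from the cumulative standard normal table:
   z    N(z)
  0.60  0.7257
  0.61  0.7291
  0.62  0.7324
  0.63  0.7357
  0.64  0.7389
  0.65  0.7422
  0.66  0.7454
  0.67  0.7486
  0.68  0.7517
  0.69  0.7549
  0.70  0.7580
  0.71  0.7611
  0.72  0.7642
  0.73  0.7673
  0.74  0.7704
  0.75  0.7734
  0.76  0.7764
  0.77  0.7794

-0.2456

T = 0.5;  σ√T = 0.3323
d₁ = [ln(32/27) + (0.026 − 0.022 + 0.47²/2)·0.5] / 0.3323 = [0.1699 + 0.0572] / 0.3323 = 0.6834 which rounds to 0.68
N(d₁) = N(0.68) = 0.7517
Δ_put = exp(−qT)·(N(d₁) − 1) = 0.9891·(0.7517 − 1) = -0.2456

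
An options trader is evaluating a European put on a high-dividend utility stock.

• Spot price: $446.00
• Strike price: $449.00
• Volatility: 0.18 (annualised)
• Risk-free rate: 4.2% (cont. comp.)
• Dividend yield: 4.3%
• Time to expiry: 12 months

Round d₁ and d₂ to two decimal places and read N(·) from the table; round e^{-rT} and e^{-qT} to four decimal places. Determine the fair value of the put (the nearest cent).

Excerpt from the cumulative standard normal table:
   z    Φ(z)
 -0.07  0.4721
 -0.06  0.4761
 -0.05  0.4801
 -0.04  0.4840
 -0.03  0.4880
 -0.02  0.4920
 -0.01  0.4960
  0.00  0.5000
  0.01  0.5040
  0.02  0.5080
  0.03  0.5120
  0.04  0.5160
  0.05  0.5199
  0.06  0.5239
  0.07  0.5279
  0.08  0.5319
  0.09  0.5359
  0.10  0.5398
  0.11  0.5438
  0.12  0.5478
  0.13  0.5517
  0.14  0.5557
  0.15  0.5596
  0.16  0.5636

$32.42

σ√T = 0.18·√1 = 0.1800
d₁ = [ln(446/449) + (0.042 − 0.043 + 0.18²/2)·1] / 0.1800 = [-0.0067 + 0.0152] / 0.1800 = 0.0472 which rounds to 0.05
d₂ = d₁ − σ√T = 0.0472 − 0.1800 = -0.1328 which rounds to -0.13
exp(−qT) = exp(−0.043·1) = 0.9579;  exp(−rT) = exp(−0.042·1) = 0.9589
P = 449·0.9589·N(0.13) − 446·0.9579·N(-0.05) = 449·0.9589·0.5517 − 446·0.9579·0.4801 = 237.5323 − 205.1100 = 32.4223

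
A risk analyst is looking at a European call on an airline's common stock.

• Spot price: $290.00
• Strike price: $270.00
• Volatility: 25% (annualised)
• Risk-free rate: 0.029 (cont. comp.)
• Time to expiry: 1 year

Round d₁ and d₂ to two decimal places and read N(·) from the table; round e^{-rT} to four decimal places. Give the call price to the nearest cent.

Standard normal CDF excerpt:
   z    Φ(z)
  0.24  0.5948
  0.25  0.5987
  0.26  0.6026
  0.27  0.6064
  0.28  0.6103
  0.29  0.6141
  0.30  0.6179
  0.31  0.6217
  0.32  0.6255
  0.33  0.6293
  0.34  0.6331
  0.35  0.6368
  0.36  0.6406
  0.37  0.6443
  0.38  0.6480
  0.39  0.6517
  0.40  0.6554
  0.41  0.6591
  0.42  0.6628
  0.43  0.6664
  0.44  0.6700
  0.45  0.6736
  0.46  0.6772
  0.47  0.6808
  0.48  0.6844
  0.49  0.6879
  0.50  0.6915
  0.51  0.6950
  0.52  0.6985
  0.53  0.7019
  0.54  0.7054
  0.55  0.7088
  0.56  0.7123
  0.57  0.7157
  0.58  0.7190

σ√T = 0.25·√1 = 0.2500
d₁ = [ln(290/270) + (0.029 + ½·0.25²)·1] / (σ√T) = (0.0715 + 0.0602) / 0.2500 = 0.5268 which rounds to 0.53
d₂ = 0.5268 − 0.2500 = 0.2768 which rounds to 0.28
e^(−rT) = e^(−0.029·1) = 0.9714
N(d₁) = N(0.53) = 0.7019;  N(d₂) = N(0.28) = 0.6103
C = 290·0.7019 − 270·0.9714·0.6103 = 203.5510 − 160.0683 = 43.4827

$43.48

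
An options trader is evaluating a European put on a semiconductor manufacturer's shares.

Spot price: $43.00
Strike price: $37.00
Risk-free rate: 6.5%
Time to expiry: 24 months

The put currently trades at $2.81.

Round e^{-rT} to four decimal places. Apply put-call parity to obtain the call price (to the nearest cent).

e^(−rT) = e^(−0.065·2) = 0.8781
Put-call parity: C − P = S − K·e^(−rT) = 43 − 37·0.8781 = 43 − 32.4897 = 10.5103
C = P + (C − P) = 2.81 + (10.5103) = 13.3203

$13.32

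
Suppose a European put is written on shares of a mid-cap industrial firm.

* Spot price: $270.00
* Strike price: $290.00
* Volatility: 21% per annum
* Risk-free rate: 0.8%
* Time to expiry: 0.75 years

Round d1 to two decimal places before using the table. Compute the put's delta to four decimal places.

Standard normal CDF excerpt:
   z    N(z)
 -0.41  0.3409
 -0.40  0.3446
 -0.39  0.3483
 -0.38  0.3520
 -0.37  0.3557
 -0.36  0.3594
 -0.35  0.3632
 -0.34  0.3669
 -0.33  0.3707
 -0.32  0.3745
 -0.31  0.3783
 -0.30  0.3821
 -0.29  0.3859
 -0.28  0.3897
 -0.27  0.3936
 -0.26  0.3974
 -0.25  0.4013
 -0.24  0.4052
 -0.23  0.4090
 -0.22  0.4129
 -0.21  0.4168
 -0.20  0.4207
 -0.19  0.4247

T = 0.75;  σ√T = 0.1819
d₁ = [ln(270/290) + (0.008 + 0.21²/2)·0.75] / 0.1819 = [-0.0715 + 0.0225] / 0.1819 = -0.2690 → -0.27
N(d₁) = N(-0.27) = 0.3936
Δ_put = N(d₁) − 1 = 0.3936 − 1 = -0.6064

-0.6064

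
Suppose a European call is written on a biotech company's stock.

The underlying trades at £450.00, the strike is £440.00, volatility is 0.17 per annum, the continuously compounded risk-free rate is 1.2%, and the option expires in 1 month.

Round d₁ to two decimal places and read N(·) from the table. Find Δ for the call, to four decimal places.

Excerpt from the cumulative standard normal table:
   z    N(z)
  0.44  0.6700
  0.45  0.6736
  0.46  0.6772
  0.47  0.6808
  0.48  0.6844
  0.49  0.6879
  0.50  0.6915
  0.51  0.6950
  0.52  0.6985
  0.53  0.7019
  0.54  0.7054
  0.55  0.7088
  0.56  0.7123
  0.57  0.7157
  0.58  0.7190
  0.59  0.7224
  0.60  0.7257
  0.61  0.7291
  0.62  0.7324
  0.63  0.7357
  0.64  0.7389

0.6915

σ√T = 0.17·√0.08333 = 0.0491
d₁ = [ln(450/440) + (0.012 + 0.17²/2)·0.08333] / 0.0491 = [0.0225 + 0.0022] / 0.0491 = 0.5028 → 0.50
N(d₁) = N(0.50) = 0.6915
Δ_call = N(d₁) = 0.6915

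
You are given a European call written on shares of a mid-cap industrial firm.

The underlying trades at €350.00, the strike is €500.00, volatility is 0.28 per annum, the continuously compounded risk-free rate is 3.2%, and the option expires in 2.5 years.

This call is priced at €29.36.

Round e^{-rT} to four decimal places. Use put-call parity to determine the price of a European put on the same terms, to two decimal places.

€140.91

e^(−rT) = e^(−0.032·2.5) = 0.9231
Put-call parity: C − P = S − K·e^(−rT) = 350 − 500·0.9231 = 350 − 461.5500 = -111.5500
P = C − (C − P) = 29.36 − (-111.5500) = 140.9100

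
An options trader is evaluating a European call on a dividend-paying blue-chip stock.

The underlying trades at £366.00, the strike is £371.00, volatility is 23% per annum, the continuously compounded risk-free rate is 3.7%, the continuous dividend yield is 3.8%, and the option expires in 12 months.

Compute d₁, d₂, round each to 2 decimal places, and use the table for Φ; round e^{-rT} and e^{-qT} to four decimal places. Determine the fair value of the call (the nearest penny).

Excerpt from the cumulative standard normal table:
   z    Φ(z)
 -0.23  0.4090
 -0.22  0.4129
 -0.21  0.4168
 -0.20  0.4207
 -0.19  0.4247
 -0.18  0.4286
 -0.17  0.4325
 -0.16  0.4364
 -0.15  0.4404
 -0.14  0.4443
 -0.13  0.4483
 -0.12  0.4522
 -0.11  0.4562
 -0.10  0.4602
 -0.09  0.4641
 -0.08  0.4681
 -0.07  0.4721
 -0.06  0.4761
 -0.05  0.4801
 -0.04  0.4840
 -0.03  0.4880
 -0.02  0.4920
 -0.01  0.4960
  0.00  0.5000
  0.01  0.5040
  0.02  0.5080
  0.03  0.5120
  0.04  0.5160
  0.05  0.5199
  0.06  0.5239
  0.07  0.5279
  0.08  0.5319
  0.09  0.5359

σ√T = 0.23 × 1.0000 = 0.2300
d₁ = [ln(366/371) + (0.037 − 0.038 + 0.23²/2)·1] / 0.2300 = [-0.0136 + 0.0255] / 0.2300 = 0.0517 ≈ 0.05
d₂ = d₁ − σ√T = 0.0517 − 0.2300 = -0.1783 ≈ -0.18
e^(−qT) = e^(−0.038·1) = 0.9627;  e^(−rT) = e^(−0.037·1) = 0.9637
C = 366·0.9627·N(0.05) − 371·0.9637·N(-0.18) = 366·0.9627·0.5199 − 371·0.9637·0.4286 = 183.1858 − 153.2385 = 29.9473

£29.95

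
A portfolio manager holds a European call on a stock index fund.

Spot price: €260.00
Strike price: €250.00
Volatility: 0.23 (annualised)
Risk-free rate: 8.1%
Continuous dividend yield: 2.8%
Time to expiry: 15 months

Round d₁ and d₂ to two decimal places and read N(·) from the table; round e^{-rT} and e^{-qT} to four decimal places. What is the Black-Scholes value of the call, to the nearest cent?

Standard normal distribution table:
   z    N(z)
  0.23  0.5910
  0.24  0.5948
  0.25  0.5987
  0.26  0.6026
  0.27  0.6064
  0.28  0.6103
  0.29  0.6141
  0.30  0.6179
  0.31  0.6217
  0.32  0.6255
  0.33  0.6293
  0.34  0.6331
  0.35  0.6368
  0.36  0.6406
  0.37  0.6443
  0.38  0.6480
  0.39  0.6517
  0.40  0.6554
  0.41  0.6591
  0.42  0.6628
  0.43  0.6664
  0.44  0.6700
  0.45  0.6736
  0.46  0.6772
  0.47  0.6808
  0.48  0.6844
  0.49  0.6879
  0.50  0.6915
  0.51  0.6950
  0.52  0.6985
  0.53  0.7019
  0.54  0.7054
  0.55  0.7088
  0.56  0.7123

€39.21

σ√T = 0.23·√1.25 = 0.2571
ln(S/K) + (r − q + σ²/2)T = ln(260/250) + (0.081 − 0.028 + 0.23²/2)·1.25 = 0.0392 + 0.0993 = 0.1385
d₁ = 0.1385 / 0.2571 = 0.5387 → 0.54
d₂ = d₁ − σ√T = 0.5387 − 0.2571 = 0.2816 → 0.28
e^(−qT) = e^(−0.028·1.25) = 0.9656;  e^(−rT) = e^(−0.081·1.25) = 0.9037
N(d₁) = N(0.54) = 0.7054;  N(d₂) = N(0.28) = 0.6103
C = 260·0.9656·0.7054 − 250·0.9037·0.6103 = 177.0949 − 137.8820 = 39.2129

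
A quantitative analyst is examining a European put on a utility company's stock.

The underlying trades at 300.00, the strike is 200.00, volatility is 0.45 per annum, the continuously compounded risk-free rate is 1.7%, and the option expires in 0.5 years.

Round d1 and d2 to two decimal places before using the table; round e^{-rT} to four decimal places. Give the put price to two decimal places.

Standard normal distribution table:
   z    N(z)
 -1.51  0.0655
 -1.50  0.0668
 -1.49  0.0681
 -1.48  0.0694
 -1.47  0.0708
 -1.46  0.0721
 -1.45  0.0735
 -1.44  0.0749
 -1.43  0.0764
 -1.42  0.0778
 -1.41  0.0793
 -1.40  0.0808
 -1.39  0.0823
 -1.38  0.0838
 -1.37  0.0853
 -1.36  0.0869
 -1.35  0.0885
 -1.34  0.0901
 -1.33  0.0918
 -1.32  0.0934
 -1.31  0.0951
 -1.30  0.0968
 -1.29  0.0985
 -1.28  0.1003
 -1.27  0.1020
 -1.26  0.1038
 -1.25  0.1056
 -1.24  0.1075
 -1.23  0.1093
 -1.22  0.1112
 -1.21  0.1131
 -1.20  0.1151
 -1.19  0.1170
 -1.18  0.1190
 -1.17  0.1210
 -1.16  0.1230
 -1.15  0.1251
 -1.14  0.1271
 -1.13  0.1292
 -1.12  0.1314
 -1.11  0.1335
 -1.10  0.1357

3.57

T = 0.5;  σ√T = 0.3182
d₁ = [ln(300/200) + (0.017 + 0.45²/2)·0.5] / 0.3182 = [0.4055 + 0.0591] / 0.3182 = 1.4601 ≈ 1.46
d₂ = d₁ − σ√T = 1.4601 − 0.3182 = 1.1419 ≈ 1.14
e^(−rT) = e^(−0.017·0.5) = 0.9915
N(−d₂) = N(-1.14) = 0.1271;  N(−d₁) = N(-1.46) = 0.0721
P = 200·0.9915·0.1271 − 300·0.0721 = 25.2039 − 21.6300 = 3.5739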